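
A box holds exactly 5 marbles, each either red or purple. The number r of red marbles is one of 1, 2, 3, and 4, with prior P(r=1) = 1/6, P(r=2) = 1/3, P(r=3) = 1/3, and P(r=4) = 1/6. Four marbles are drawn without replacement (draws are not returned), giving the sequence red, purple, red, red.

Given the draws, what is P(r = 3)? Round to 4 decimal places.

For each hypothesis, P(data | H) works out to: P(data | r = 1) = (1/5)(4/4)(0/3) = 0; P(data | r = 2) = (2/5)(3/4)(1/3)(0/2) = 0; P(data | r = 3) = (3/5)(2/4)(2/3)(1/2) = 1/10; P(data | r = 4) = (4/5)(1/4)(3/3)(2/2) = 1/5.
Multiplying each by its prior: 1/6 · 0 = 0, 1/3 · 0 = 0, 1/3 · 1/10 = 1/30, 1/6 · 1/5 = 1/30; summing to 1/15.
By Bayes' rule, P(r = 3 | data) = (1/30) / (1/15) = 1/2.

0.5000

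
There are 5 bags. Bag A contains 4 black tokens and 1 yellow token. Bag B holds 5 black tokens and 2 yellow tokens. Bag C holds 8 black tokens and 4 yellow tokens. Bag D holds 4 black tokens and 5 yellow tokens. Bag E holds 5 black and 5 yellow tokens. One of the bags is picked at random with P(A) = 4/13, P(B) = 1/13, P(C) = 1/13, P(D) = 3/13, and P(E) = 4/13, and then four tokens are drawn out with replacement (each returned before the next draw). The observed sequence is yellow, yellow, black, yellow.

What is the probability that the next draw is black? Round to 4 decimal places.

Under each hypothesis, the probability of the observed sequence is: P(data | bag A) = (1/5)(1/5)(4/5)(1/5) = 0.0064; P(data | bag B) = (2/7)(2/7)(5/7)(2/7) = 0.01666; P(data | bag C) = (4/12)(4/12)(8/12)(4/12) = 0.024691; P(data | bag D) = (5/9)(5/9)(4/9)(5/9) = 0.076208; P(data | bag E) = (5/10)(5/10)(5/10)(5/10) = 0.0625.
The prior-weighted likelihoods are 4/13 · 0.0064 = 0.0019692, 1/13 · 0.01666 = 0.0012815, 1/13 · 0.024691 = 0.0018993, 3/13 · 0.076208 = 0.017586, 4/13 · 0.0625 = 0.019231; with total 0.041967.
The posterior is then P(bag A | data) = 0.046923, P(bag B | data) = 0.030536, P(bag C | data) = 0.045258, P(bag D | data) = 0.41905, P(bag E | data) = 0.45823.
Averaging over the posterior, P(black next | data) = (4/5)(0.046923) + (5/7)(0.030536) + (2/3)(0.045258) + (4/9)(0.41905) + (1/2)(0.45823) = 0.50488.

0.5049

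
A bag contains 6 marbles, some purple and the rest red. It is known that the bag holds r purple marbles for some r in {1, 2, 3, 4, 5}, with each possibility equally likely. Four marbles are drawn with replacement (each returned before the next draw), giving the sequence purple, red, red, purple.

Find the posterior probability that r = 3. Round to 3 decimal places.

Under each hypothesis, the probability of the observed sequence is: P(data | r = 1) = (1/6)(5/6)(5/6)(1/6) = 0.01929; P(data | r = 2) = (2/6)(4/6)(4/6)(2/6) = 0.049383; P(data | r = 3) = (3/6)(3/6)(3/6)(3/6) = 0.0625; P(data | r = 4) = (4/6)(2/6)(2/6)(4/6) = 0.049383; P(data | r = 5) = (5/6)(1/6)(1/6)(5/6) = 0.01929.
The prior-weighted likelihoods are 1/5 · 0.01929 = 0.003858, 1/5 · 0.049383 = 0.0098765, 1/5 · 0.0625 = 0.0125, 1/5 · 0.049383 = 0.0098765, 1/5 · 0.01929 = 0.003858; summing to 0.039969.
Hence P(r = 3 | data) = (0.0125) / (0.039969) = 0.31274.

0.313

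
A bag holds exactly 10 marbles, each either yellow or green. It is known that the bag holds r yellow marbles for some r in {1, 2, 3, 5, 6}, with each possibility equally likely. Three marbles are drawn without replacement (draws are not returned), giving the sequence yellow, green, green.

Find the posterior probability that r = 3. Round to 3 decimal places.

Compute the likelihood of the observed sequence for each case: P(data | r = 1) = (1/10)(9/9)(8/8) = 0.1; P(data | r = 2) = (2/10)(8/9)(7/8) = 0.15556; P(data | r = 3) = (3/10)(7/9)(6/8) = 0.175; P(data | r = 5) = (5/10)(5/9)(4/8) = 0.13889; P(data | r = 6) = (6/10)(4/9)(3/8) = 0.1.
Multiplying each by its prior: 1/5 · 0.1 = 0.02, 1/5 · 0.15556 = 0.031111, 1/5 · 0.175 = 0.035, 1/5 · 0.13889 = 0.027778, 1/5 · 0.1 = 0.02; summing to 0.13389.
By Bayes' rule, P(r = 3 | data) = (0.035) / (0.13389) = 0.26141.

0.261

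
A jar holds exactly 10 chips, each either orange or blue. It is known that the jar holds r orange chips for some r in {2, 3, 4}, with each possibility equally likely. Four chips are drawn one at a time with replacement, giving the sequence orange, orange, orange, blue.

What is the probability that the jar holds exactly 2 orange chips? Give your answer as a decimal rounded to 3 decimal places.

0.100

The likelihood of the observed sequence under each hypothesis: P(data | r = 2) = (2/10)(2/10)(2/10)(8/10) = 0.0064; P(data | r = 3) = (3/10)(3/10)(3/10)(7/10) = 0.0189; P(data | r = 4) = (4/10)(4/10)(4/10)(6/10) = 0.0384.
The prior-weighted likelihoods are 1/3 · 0.0064 = 0.0021333, 1/3 · 0.0189 = 0.0063, 1/3 · 0.0384 = 0.0128; with total 0.021233.
Therefore the posterior P(r = 2 | data) = (0.0021333) / (0.021233) = 0.10047.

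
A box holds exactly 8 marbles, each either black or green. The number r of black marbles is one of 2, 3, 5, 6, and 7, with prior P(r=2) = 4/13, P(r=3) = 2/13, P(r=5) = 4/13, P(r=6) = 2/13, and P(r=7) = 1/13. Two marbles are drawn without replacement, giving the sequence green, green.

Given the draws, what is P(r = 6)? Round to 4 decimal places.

The likelihood of the observed sequence under each hypothesis: P(data | r = 2) = (6/8)(5/7) = 15/28; P(data | r = 3) = (5/8)(4/7) = 5/14; P(data | r = 5) = (3/8)(2/7) = 3/28; P(data | r = 6) = (2/8)(1/7) = 1/28; P(data | r = 7) = (1/8)(0/7) = 0.
Weighting by the prior gives 4/13 · 15/28 = 15/91, 2/13 · 5/14 = 5/91, 4/13 · 3/28 = 3/91, 2/13 · 1/28 = 1/182, 1/13 · 0 = 0; with total 47/182.
So P(r = 6 | data) = (1/182) / (47/182) = 1/47.

0.0213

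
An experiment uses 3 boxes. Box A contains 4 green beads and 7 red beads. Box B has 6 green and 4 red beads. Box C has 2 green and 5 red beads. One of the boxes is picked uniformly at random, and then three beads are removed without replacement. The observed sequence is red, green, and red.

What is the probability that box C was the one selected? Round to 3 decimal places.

0.414

For each hypothesis, P(data | H) works out to: P(data | box A) = (7/11)(4/10)(6/9) = 0.1697; P(data | box B) = (4/10)(6/9)(3/8) = 0.1; P(data | box C) = (5/7)(2/6)(4/5) = 0.19048.
Multiplying each by its prior: 1/3 · 0.1697 = 0.056566, 1/3 · 0.1 = 0.033333, 1/3 · 0.19048 = 0.063492; these sum to 0.15339.
Therefore the posterior P(box C | data) = (0.063492) / (0.15339) = 0.41392.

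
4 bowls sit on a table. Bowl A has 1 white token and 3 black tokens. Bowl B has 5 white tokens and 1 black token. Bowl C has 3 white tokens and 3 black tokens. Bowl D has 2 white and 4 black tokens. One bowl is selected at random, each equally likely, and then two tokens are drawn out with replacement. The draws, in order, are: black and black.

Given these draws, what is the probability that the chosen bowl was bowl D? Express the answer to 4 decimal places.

Under each hypothesis, the probability of the observed sequence is: P(data | bowl A) = (3/4)(3/4) = 9/16; P(data | bowl B) = (1/6)(1/6) = 1/36; P(data | bowl C) = (3/6)(3/6) = 1/4; P(data | bowl D) = (4/6)(4/6) = 4/9.
The prior-weighted likelihoods are 1/4 · 9/16 = 9/64, 1/4 · 1/36 = 1/144, 1/4 · 1/4 = 1/16, 1/4 · 4/9 = 1/9; with total 185/576.
Hence P(bowl D | data) = (1/9) / (185/576) = 64/185.

0.3459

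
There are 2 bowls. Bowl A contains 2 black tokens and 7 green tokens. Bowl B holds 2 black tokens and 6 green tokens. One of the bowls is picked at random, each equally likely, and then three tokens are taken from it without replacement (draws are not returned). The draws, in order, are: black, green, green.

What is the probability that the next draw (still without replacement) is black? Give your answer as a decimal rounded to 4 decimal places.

0.1839

Under each hypothesis, the probability of the observed sequence is: P(data | bowl A) = (2/9)(7/8)(6/7) = 1/6; P(data | bowl B) = (2/8)(6/7)(5/6) = 5/28.
The prior-weighted likelihoods are 1/2 · 1/6 = 1/12, 1/2 · 5/28 = 5/56; summing to 29/168.
Normalising, the posterior is P(bowl A | data) = 14/29, P(bowl B | data) = 15/29.
The predictive probability is P(black next | data) = (1/6)(14/29) + (1/5)(15/29) = 16/87.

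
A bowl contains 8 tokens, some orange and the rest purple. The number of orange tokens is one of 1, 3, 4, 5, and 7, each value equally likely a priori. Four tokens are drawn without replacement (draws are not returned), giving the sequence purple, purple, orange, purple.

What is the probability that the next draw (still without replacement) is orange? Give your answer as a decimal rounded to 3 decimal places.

0.372

Compute the likelihood of the observed sequence for each case: P(data | r = 1) = (7/8)(6/7)(1/6)(5/5) = 1/8; P(data | r = 3) = (5/8)(4/7)(3/6)(3/5) = 3/28; P(data | r = 4) = (4/8)(3/7)(4/6)(2/5) = 2/35; P(data | r = 5) = (3/8)(2/7)(5/6)(1/5) = 1/56; P(data | r = 7) = (1/8)(0/7) = 0.
Weighting by the prior gives 1/5 · 1/8 = 1/40, 1/5 · 3/28 = 3/140, 1/5 · 2/35 = 2/175, 1/5 · 1/56 = 1/280, 1/5 · 0 = 0; these sum to 43/700.
Dividing through by the total gives posterior P(r = 1 | data) = 35/86, P(r = 3 | data) = 15/43, P(r = 4 | data) = 8/43, P(r = 5 | data) = 5/86, P(r = 7 | data) = 0.
The predictive probability is P(orange next | data) = (0)(35/86) + (1/2)(15/43) + (3/4)(8/43) + (1)(5/86) = 16/43.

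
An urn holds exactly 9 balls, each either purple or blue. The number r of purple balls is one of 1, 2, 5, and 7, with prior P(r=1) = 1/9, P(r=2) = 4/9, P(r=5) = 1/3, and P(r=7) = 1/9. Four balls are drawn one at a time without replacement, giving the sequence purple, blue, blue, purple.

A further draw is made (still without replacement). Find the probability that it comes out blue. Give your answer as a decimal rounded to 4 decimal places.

0.5474

The likelihood of the observed sequence under each hypothesis: P(data | r = 1) = (1/9)(8/8)(7/7)(0/6) = 0; P(data | r = 2) = (2/9)(7/8)(6/7)(1/6) = 0.027778; P(data | r = 5) = (5/9)(4/8)(3/7)(4/6) = 0.079365; P(data | r = 7) = (7/9)(2/8)(1/7)(6/6) = 0.027778.
Multiplying each by its prior: 1/9 · 0 = 0, 4/9 · 0.027778 = 0.012346, 1/3 · 0.079365 = 0.026455, 1/9 · 0.027778 = 0.0030864; with total 0.041887.
Dividing through by the total gives posterior P(r = 1 | data) = 0, P(r = 2 | data) = 0.29474, P(r = 5 | data) = 0.63158, P(r = 7 | data) = 0.073684.
The predictive probability is P(blue next | data) = (1)(0.29474) + (2/5)(0.63158) + (0)(0.073684) = 0.54737.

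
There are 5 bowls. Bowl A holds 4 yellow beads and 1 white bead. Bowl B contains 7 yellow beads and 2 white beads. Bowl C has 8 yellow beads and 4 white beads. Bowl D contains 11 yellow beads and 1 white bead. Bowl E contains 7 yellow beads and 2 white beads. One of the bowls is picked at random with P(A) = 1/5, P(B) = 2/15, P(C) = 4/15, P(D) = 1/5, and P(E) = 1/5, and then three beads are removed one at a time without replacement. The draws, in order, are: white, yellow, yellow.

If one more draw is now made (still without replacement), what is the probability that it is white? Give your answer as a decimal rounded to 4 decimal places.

For each hypothesis, P(data | H) works out to: P(data | bowl A) = (1/5)(4/4)(3/3) = 0.2; P(data | bowl B) = (2/9)(7/8)(6/7) = 0.16667; P(data | bowl C) = (4/12)(8/11)(7/10) = 0.1697; P(data | bowl D) = (1/12)(11/11)(10/10) = 0.083333; P(data | bowl E) = (2/9)(7/8)(6/7) = 0.16667.
The prior-weighted likelihoods are 1/5 · 0.2 = 0.04, 2/15 · 0.16667 = 0.022222, 4/15 · 0.1697 = 0.045253, 1/5 · 0.083333 = 0.016667, 1/5 · 0.16667 = 0.033333; these sum to 0.15747.
Dividing through by the total gives posterior P(bowl A | data) = 0.25401, P(bowl B | data) = 0.14112, P(bowl C | data) = 0.28736, P(bowl D | data) = 0.10584, P(bowl E | data) = 0.21167.
So P(white next | data) = Σ P(white next | H) P(H | data) = (0)(0.25401) + (1/6)(0.14112) + (1/3)(0.28736) + (0)(0.10584) + (1/6)(0.21167) = 0.15459.

0.1546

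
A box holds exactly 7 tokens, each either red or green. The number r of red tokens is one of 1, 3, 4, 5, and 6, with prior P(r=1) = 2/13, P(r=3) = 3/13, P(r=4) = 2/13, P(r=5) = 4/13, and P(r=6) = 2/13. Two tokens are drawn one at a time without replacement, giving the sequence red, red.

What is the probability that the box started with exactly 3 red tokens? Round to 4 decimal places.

For each hypothesis, P(data | H) works out to: P(data | r = 1) = (1/7)(0/6) = 0; P(data | r = 3) = (3/7)(2/6) = 1/7; P(data | r = 4) = (4/7)(3/6) = 2/7; P(data | r = 5) = (5/7)(4/6) = 10/21; P(data | r = 6) = (6/7)(5/6) = 5/7.
Multiplying each by its prior: 2/13 · 0 = 0, 3/13 · 1/7 = 3/91, 2/13 · 2/7 = 4/91, 4/13 · 10/21 = 40/273, 2/13 · 5/7 = 10/91; with total 1/3.
Hence P(r = 3 | data) = (3/91) / (1/3) = 9/91.

0.0989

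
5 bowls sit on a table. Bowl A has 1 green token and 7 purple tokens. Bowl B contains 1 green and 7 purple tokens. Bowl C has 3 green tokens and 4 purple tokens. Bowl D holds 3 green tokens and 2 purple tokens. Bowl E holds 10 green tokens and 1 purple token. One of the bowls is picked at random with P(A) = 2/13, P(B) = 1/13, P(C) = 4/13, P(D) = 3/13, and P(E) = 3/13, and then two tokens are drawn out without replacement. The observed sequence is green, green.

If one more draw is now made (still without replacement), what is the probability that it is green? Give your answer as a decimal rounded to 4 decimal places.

0.6613

The likelihood of the observed sequence under each hypothesis: P(data | bowl A) = (1/8)(0/7) = 0; P(data | bowl B) = (1/8)(0/7) = 0; P(data | bowl C) = (3/7)(2/6) = 0.14286; P(data | bowl D) = (3/5)(2/4) = 0.3; P(data | bowl E) = (10/11)(9/10) = 0.81818.
Multiplying each by its prior: 2/13 · 0 = 0, 1/13 · 0 = 0, 4/13 · 0.14286 = 0.043956, 3/13 · 0.3 = 0.069231, 3/13 · 0.81818 = 0.18881; summing to 0.302.
Dividing through by the total gives posterior P(bowl A | data) = 0, P(bowl B | data) = 0, P(bowl C | data) = 0.14555, P(bowl D | data) = 0.22924, P(bowl E | data) = 0.62521.
Averaging over the posterior, P(green next | data) = (1/5)(0.14555) + (1/3)(0.22924) + (8/9)(0.62521) = 0.66126.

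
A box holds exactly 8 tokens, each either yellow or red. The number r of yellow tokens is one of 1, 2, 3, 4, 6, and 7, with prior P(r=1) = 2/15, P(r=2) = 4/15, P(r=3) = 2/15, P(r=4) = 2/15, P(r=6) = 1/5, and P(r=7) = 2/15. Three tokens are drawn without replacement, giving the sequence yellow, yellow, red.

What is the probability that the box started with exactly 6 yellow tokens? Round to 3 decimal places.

0.385

Under each hypothesis, the probability of the observed sequence is: P(data | r = 1) = (1/8)(0/7) = 0; P(data | r = 2) = (2/8)(1/7)(6/6) = 1/28; P(data | r = 3) = (3/8)(2/7)(5/6) = 5/56; P(data | r = 4) = (4/8)(3/7)(4/6) = 1/7; P(data | r = 6) = (6/8)(5/7)(2/6) = 5/28; P(data | r = 7) = (7/8)(6/7)(1/6) = 1/8.
Weighting by the prior gives 2/15 · 0 = 0, 4/15 · 1/28 = 1/105, 2/15 · 5/56 = 1/84, 2/15 · 1/7 = 2/105, 1/5 · 5/28 = 1/28, 2/15 · 1/8 = 1/60; summing to 13/140.
Hence P(r = 6 | data) = (1/28) / (13/140) = 5/13.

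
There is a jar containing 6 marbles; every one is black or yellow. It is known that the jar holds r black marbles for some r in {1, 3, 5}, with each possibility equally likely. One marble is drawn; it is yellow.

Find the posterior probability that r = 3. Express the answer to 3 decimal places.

0.333

The likelihood of this draw under each hypothesis: P(data | r = 1) = (5/6) = 5/6; P(data | r = 3) = (3/6) = 1/2; P(data | r = 5) = (1/6) = 1/6.
Weighting by the prior gives 1/3 · 5/6 = 5/18, 1/3 · 1/2 = 1/6, 1/3 · 1/6 = 1/18; with total 1/2.
So P(r = 3 | data) = (1/6) / (1/2) = 1/3.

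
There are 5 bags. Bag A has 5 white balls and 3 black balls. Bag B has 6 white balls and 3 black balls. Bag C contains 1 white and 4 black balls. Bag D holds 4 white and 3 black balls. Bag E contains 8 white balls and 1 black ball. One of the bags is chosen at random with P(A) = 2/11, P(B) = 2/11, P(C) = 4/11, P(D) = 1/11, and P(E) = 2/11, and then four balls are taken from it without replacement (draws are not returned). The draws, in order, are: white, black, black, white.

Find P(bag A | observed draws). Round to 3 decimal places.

Compute the likelihood of the observed sequence for each case: P(data | bag A) = (5/8)(3/7)(2/6)(4/5) = 0.071429; P(data | bag B) = (6/9)(3/8)(2/7)(5/6) = 0.059524; P(data | bag C) = (1/5)(4/4)(3/3)(0/2) = 0; P(data | bag D) = (4/7)(3/6)(2/5)(3/4) = 0.085714; P(data | bag E) = (8/9)(1/8)(0/7) = 0.
Weighting by the prior gives 2/11 · 0.071429 = 0.012987, 2/11 · 0.059524 = 0.010823, 4/11 · 0 = 0, 1/11 · 0.085714 = 0.0077922, 2/11 · 0 = 0; these sum to 0.031602.
So P(bag A | data) = (0.012987) / (0.031602) = 0.41096.

0.411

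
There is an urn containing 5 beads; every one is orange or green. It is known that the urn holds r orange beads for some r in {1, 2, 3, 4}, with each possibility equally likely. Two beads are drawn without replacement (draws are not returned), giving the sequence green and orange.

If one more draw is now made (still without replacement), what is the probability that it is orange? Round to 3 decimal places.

The likelihood of the observed sequence under each hypothesis: P(data | r = 1) = (4/5)(1/4) = 1/5; P(data | r = 2) = (3/5)(2/4) = 3/10; P(data | r = 3) = (2/5)(3/4) = 3/10; P(data | r = 4) = (1/5)(4/4) = 1/5.
The prior-weighted likelihoods are 1/4 · 1/5 = 1/20, 1/4 · 3/10 = 3/40, 1/4 · 3/10 = 3/40, 1/4 · 1/5 = 1/20; summing to 1/4.
Normalising, the posterior is P(r = 1 | data) = 1/5, P(r = 2 | data) = 3/10, P(r = 3 | data) = 3/10, P(r = 4 | data) = 1/5.
Averaging over the posterior, P(orange next | data) = (0)(1/5) + (1/3)(3/10) + (2/3)(3/10) + (1)(1/5) = 1/2.

0.500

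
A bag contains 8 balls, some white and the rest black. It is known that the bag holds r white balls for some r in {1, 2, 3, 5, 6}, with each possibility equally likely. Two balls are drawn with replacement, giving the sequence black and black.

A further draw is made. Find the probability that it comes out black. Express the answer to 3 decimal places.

The likelihood of the observed sequence under each hypothesis: P(data | r = 1) = (7/8)(7/8) = 49/64; P(data | r = 2) = (6/8)(6/8) = 9/16; P(data | r = 3) = (5/8)(5/8) = 25/64; P(data | r = 5) = (3/8)(3/8) = 9/64; P(data | r = 6) = (2/8)(2/8) = 1/16.
Weighting by the prior gives 1/5 · 49/64 = 49/320, 1/5 · 9/16 = 9/80, 1/5 · 25/64 = 5/64, 1/5 · 9/64 = 9/320, 1/5 · 1/16 = 1/80; summing to 123/320.
The posterior is then P(r = 1 | data) = 49/123, P(r = 2 | data) = 12/41, P(r = 3 | data) = 25/123, P(r = 5 | data) = 3/41, P(r = 6 | data) = 4/123.
Averaging over the posterior, P(black next | data) = (7/8)(49/123) + (3/4)(12/41) + (5/8)(25/123) + (3/8)(3/41) + (1/4)(4/123) = 719/984.

0.731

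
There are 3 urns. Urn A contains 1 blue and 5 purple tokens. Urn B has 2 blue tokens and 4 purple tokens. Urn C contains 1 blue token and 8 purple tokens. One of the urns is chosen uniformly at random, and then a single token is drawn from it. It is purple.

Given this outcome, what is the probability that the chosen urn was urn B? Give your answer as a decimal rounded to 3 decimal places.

0.279

Under each hypothesis, the probability of this draw is: P(data | urn A) = (5/6) = 5/6; P(data | urn B) = (4/6) = 2/3; P(data | urn C) = (8/9) = 8/9.
The prior-weighted likelihoods are 1/3 · 5/6 = 5/18, 1/3 · 2/3 = 2/9, 1/3 · 8/9 = 8/27; these sum to 43/54.
Hence P(urn B | data) = (2/9) / (43/54) = 12/43.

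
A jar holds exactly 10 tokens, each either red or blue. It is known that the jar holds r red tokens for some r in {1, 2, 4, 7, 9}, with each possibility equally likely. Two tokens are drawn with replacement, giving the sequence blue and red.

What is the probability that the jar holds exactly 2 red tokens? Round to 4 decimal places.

For each hypothesis, P(data | H) works out to: P(data | r = 1) = (9/10)(1/10) = 9/100; P(data | r = 2) = (8/10)(2/10) = 4/25; P(data | r = 4) = (6/10)(4/10) = 6/25; P(data | r = 7) = (3/10)(7/10) = 21/100; P(data | r = 9) = (1/10)(9/10) = 9/100.
Multiplying each by its prior: 1/5 · 9/100 = 9/500, 1/5 · 4/25 = 4/125, 1/5 · 6/25 = 6/125, 1/5 · 21/100 = 21/500, 1/5 · 9/100 = 9/500; with total 79/500.
So P(r = 2 | data) = (4/125) / (79/500) = 16/79.

0.2025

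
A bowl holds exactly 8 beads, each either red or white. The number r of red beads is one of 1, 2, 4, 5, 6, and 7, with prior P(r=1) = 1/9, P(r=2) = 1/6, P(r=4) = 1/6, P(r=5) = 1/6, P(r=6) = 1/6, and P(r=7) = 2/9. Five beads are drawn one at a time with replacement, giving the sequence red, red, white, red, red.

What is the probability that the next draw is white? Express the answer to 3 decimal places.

Compute the likelihood of the observed sequence for each case: P(data | r = 1) = (1/8)(1/8)(7/8)(1/8)(1/8) = 0.00021362; P(data | r = 2) = (2/8)(2/8)(6/8)(2/8)(2/8) = 0.0029297; P(data | r = 4) = (4/8)(4/8)(4/8)(4/8)(4/8) = 0.03125; P(data | r = 5) = (5/8)(5/8)(3/8)(5/8)(5/8) = 0.05722; P(data | r = 6) = (6/8)(6/8)(2/8)(6/8)(6/8) = 0.079102; P(data | r = 7) = (7/8)(7/8)(1/8)(7/8)(7/8) = 0.073273.
Multiplying each by its prior: 1/9 · 0.00021362 = 2.3736e-05, 1/6 · 0.0029297 = 0.00048828, 1/6 · 0.03125 = 0.0052083, 1/6 · 0.05722 = 0.0095367, 1/6 · 0.079102 = 0.013184, 2/9 · 0.073273 = 0.016283; with total 0.044724.
The posterior is then P(r = 1 | data) = 0.00053073, P(r = 2 | data) = 0.010918, P(r = 4 | data) = 0.11646, P(r = 5 | data) = 0.21324, P(r = 6 | data) = 0.29478, P(r = 7 | data) = 0.36408.
The predictive probability is P(white next | data) = (7/8)(0.00053073) + (3/4)(0.010918) + (1/2)(0.11646) + (3/8)(0.21324) + (1/4)(0.29478) + (1/8)(0.36408) = 0.26605.

0.266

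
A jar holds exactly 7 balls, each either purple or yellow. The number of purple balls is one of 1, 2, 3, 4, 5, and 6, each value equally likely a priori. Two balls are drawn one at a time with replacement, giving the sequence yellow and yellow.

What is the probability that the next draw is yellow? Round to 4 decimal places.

Under each hypothesis, the probability of the observed sequence is: P(data | r = 1) = (6/7)(6/7) = 36/49; P(data | r = 2) = (5/7)(5/7) = 25/49; P(data | r = 3) = (4/7)(4/7) = 16/49; P(data | r = 4) = (3/7)(3/7) = 9/49; P(data | r = 5) = (2/7)(2/7) = 4/49; P(data | r = 6) = (1/7)(1/7) = 1/49.
Weighting by the prior gives 1/6 · 36/49 = 6/49, 1/6 · 25/49 = 25/294, 1/6 · 16/49 = 8/147, 1/6 · 9/49 = 3/98, 1/6 · 4/49 = 2/147, 1/6 · 1/49 = 1/294; summing to 13/42.
Dividing through by the total gives posterior P(r = 1 | data) = 36/91, P(r = 2 | data) = 25/91, P(r = 3 | data) = 16/91, P(r = 4 | data) = 9/91, P(r = 5 | data) = 4/91, P(r = 6 | data) = 1/91.
So P(yellow next | data) = Σ P(yellow next | H) P(H | data) = (6/7)(36/91) + (5/7)(25/91) + (4/7)(16/91) + (3/7)(9/91) + (2/7)(4/91) + (1/7)(1/91) = 9/13.

0.6923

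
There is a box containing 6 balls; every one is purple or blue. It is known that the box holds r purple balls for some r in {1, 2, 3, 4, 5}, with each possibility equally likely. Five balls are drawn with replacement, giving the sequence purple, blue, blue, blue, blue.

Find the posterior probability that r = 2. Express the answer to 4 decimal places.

For each hypothesis, P(data | H) works out to: P(data | r = 1) = (1/6)(5/6)(5/6)(5/6)(5/6) = 0.080376; P(data | r = 2) = (2/6)(4/6)(4/6)(4/6)(4/6) = 0.065844; P(data | r = 3) = (3/6)(3/6)(3/6)(3/6)(3/6) = 0.03125; P(data | r = 4) = (4/6)(2/6)(2/6)(2/6)(2/6) = 0.0082305; P(data | r = 5) = (5/6)(1/6)(1/6)(1/6)(1/6) = 0.000643.
The prior-weighted likelihoods are 1/5 · 0.080376 = 0.016075, 1/5 · 0.065844 = 0.013169, 1/5 · 0.03125 = 0.00625, 1/5 · 0.0082305 = 0.0016461, 1/5 · 0.000643 = 0.0001286; these sum to 0.037269.
Therefore the posterior P(r = 2 | data) = (0.013169) / (0.037269) = 0.35335.

0.3533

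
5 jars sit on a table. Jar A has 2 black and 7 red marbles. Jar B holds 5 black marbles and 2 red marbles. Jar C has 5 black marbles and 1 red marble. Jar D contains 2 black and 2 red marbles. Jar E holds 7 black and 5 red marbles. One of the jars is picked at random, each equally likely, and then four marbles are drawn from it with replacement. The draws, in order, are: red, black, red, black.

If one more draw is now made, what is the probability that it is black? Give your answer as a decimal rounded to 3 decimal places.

Compute the likelihood of the observed sequence for each case: P(data | jar A) = (7/9)(2/9)(7/9)(2/9) = 0.029873; P(data | jar B) = (2/7)(5/7)(2/7)(5/7) = 0.041649; P(data | jar C) = (1/6)(5/6)(1/6)(5/6) = 0.01929; P(data | jar D) = (2/4)(2/4)(2/4)(2/4) = 0.0625; P(data | jar E) = (5/12)(7/12)(5/12)(7/12) = 0.059076.
Weighting by the prior gives 1/5 · 0.029873 = 0.0059747, 1/5 · 0.041649 = 0.0083299, 1/5 · 0.01929 = 0.003858, 1/5 · 0.0625 = 0.0125, 1/5 · 0.059076 = 0.011815; with total 0.042478.
Normalising, the posterior is P(jar A | data) = 0.14065, P(jar B | data) = 0.1961, P(jar C | data) = 0.090825, P(jar D | data) = 0.29427, P(jar E | data) = 0.27815.
So P(black next | data) = Σ P(black next | H) P(H | data) = (2/9)(0.14065) + (5/7)(0.1961) + (5/6)(0.090825) + (1/2)(0.29427) + (7/12)(0.27815) = 0.5564.

0.556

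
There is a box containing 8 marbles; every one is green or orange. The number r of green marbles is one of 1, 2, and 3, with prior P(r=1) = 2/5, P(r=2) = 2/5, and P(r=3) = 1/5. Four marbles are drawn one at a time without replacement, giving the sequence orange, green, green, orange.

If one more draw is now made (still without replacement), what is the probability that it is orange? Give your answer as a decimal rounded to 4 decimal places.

For each hypothesis, P(data | H) works out to: P(data | r = 1) = (7/8)(1/7)(0/6) = 0; P(data | r = 2) = (6/8)(2/7)(1/6)(5/5) = 1/28; P(data | r = 3) = (5/8)(3/7)(2/6)(4/5) = 1/14.
Multiplying each by its prior: 2/5 · 0 = 0, 2/5 · 1/28 = 1/70, 1/5 · 1/14 = 1/70; these sum to 1/35.
Dividing through by the total gives posterior P(r = 1 | data) = 0, P(r = 2 | data) = 1/2, P(r = 3 | data) = 1/2.
The predictive probability is P(orange next | data) = (1)(1/2) + (3/4)(1/2) = 7/8.

0.8750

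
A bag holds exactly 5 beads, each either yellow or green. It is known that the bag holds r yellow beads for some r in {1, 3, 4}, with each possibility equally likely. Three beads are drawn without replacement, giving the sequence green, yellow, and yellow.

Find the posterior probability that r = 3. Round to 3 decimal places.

0.500

For each hypothesis, P(data | H) works out to: P(data | r = 1) = (4/5)(1/4)(0/3) = 0; P(data | r = 3) = (2/5)(3/4)(2/3) = 1/5; P(data | r = 4) = (1/5)(4/4)(3/3) = 1/5.
Weighting by the prior gives 1/3 · 0 = 0, 1/3 · 1/5 = 1/15, 1/3 · 1/5 = 1/15; summing to 2/15.
So P(r = 3 | data) = (1/15) / (2/15) = 1/2.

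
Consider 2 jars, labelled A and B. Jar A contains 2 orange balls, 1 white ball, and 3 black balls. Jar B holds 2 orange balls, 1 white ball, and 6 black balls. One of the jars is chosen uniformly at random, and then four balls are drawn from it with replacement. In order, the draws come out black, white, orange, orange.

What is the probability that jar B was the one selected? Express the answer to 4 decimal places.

The likelihood of the observed sequence under each hypothesis: P(data | jar A) = (3/6)(1/6)(2/6)(2/6) = 0.0092593; P(data | jar B) = (6/9)(1/9)(2/9)(2/9) = 0.003658.
The prior-weighted likelihoods are 1/2 · 0.0092593 = 0.0046296, 1/2 · 0.003658 = 0.001829; these sum to 0.0064586.
So P(jar B | data) = (0.001829) / (0.0064586) = 0.28319.

0.2832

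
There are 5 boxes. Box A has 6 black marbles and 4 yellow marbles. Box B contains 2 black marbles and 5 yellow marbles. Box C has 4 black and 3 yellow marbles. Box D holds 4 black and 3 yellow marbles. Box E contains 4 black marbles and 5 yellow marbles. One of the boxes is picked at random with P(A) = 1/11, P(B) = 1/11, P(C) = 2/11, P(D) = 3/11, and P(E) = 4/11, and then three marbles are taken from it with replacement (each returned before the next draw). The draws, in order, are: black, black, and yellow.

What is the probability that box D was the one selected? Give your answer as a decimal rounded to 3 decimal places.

Under each hypothesis, the probability of the observed sequence is: P(data | box A) = (6/10)(6/10)(4/10) = 0.144; P(data | box B) = (2/7)(2/7)(5/7) = 0.058309; P(data | box C) = (4/7)(4/7)(3/7) = 0.13994; P(data | box D) = (4/7)(4/7)(3/7) = 0.13994; P(data | box E) = (4/9)(4/9)(5/9) = 0.10974.
Weighting by the prior gives 1/11 · 0.144 = 0.013091, 1/11 · 0.058309 = 0.0053008, 2/11 · 0.13994 = 0.025444, 3/11 · 0.13994 = 0.038166, 4/11 · 0.10974 = 0.039905; summing to 0.12191.
So P(box D | data) = (0.038166) / (0.12191) = 0.31307.

0.313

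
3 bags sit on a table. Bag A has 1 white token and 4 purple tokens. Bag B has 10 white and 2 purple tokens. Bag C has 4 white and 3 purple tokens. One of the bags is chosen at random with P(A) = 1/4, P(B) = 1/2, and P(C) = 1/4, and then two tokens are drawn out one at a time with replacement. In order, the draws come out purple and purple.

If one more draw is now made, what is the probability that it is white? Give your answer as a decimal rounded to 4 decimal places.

The likelihood of the observed sequence under each hypothesis: P(data | bag A) = (4/5)(4/5) = 0.64; P(data | bag B) = (2/12)(2/12) = 0.027778; P(data | bag C) = (3/7)(3/7) = 0.18367.
Weighting by the prior gives 1/4 · 0.64 = 0.16, 1/2 · 0.027778 = 0.013889, 1/4 · 0.18367 = 0.045918; summing to 0.21981.
Dividing through by the total gives posterior P(bag A | data) = 0.72791, P(bag B | data) = 0.063187, P(bag C | data) = 0.2089.
The predictive probability is P(white next | data) = (1/5)(0.72791) + (5/6)(0.063187) + (4/7)(0.2089) = 0.31761.

0.3176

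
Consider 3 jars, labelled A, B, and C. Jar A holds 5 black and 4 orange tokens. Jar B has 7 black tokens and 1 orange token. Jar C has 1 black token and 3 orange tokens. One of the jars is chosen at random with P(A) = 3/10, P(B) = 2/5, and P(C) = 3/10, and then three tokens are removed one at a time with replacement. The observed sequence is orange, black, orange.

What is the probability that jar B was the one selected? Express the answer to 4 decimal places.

The likelihood of the observed sequence under each hypothesis: P(data | jar A) = (4/9)(5/9)(4/9) = 0.10974; P(data | jar B) = (1/8)(7/8)(1/8) = 0.013672; P(data | jar C) = (3/4)(1/4)(3/4) = 0.14062.
Multiplying each by its prior: 3/10 · 0.10974 = 0.032922, 2/5 · 0.013672 = 0.0054687, 3/10 · 0.14062 = 0.042188; with total 0.080578.
So P(jar B | data) = (0.0054687) / (0.080578) = 0.067869.

0.0679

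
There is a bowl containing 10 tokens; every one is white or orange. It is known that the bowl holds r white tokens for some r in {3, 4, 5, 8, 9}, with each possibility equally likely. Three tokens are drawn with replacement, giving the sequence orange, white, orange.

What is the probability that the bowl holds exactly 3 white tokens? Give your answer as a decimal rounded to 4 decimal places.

The likelihood of the observed sequence under each hypothesis: P(data | r = 3) = (7/10)(3/10)(7/10) = 0.147; P(data | r = 4) = (6/10)(4/10)(6/10) = 0.144; P(data | r = 5) = (5/10)(5/10)(5/10) = 0.125; P(data | r = 8) = (2/10)(8/10)(2/10) = 0.032; P(data | r = 9) = (1/10)(9/10)(1/10) = 0.009.
The prior-weighted likelihoods are 1/5 · 0.147 = 0.0294, 1/5 · 0.144 = 0.0288, 1/5 · 0.125 = 0.025, 1/5 · 0.032 = 0.0064, 1/5 · 0.009 = 0.0018; with total 0.0914.
So P(r = 3 | data) = (0.0294) / (0.0914) = 0.32166.

0.3217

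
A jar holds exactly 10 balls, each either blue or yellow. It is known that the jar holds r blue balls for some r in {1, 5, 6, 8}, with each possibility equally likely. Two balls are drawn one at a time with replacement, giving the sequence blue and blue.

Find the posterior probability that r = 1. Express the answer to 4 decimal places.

For each hypothesis, P(data | H) works out to: P(data | r = 1) = (1/10)(1/10) = 1/100; P(data | r = 5) = (5/10)(5/10) = 1/4; P(data | r = 6) = (6/10)(6/10) = 9/25; P(data | r = 8) = (8/10)(8/10) = 16/25.
Multiplying each by its prior: 1/4 · 1/100 = 1/400, 1/4 · 1/4 = 1/16, 1/4 · 9/25 = 9/100, 1/4 · 16/25 = 4/25; summing to 63/200.
By Bayes' rule, P(r = 1 | data) = (1/400) / (63/200) = 1/126.

0.0079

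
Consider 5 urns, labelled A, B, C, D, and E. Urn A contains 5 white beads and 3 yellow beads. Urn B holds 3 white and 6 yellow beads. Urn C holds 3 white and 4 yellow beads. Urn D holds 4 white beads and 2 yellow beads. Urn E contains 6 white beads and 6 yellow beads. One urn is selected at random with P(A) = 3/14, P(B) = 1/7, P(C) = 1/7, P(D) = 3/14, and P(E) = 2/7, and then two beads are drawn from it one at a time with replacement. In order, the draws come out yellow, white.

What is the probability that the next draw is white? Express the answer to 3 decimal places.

Under each hypothesis, the probability of the observed sequence is: P(data | urn A) = (3/8)(5/8) = 0.23438; P(data | urn B) = (6/9)(3/9) = 0.22222; P(data | urn C) = (4/7)(3/7) = 0.2449; P(data | urn D) = (2/6)(4/6) = 0.22222; P(data | urn E) = (6/12)(6/12) = 0.25.
Weighting by the prior gives 3/14 · 0.23438 = 0.050223, 1/7 · 0.22222 = 0.031746, 1/7 · 0.2449 = 0.034985, 3/14 · 0.22222 = 0.047619, 2/7 · 0.25 = 0.071429; summing to 0.236.
The posterior is then P(urn A | data) = 0.21281, P(urn B | data) = 0.13452, P(urn C | data) = 0.14824, P(urn D | data) = 0.20177, P(urn E | data) = 0.30266.
The predictive probability is P(white next | data) = (5/8)(0.21281) + (1/3)(0.13452) + (3/7)(0.14824) + (2/3)(0.20177) + (1/2)(0.30266) = 0.52722.

0.527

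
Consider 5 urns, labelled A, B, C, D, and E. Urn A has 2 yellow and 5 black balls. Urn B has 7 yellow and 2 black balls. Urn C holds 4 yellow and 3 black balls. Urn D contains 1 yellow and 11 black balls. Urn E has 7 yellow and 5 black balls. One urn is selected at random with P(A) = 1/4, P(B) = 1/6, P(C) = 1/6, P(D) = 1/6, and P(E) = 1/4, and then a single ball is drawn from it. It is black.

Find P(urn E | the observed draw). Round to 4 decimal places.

Compute the likelihood of this draw for each case: P(data | urn A) = (5/7) = 5/7; P(data | urn B) = (2/9) = 2/9; P(data | urn C) = (3/7) = 3/7; P(data | urn D) = (11/12) = 11/12; P(data | urn E) = (5/12) = 5/12.
The prior-weighted likelihoods are 1/4 · 5/7 = 5/28, 1/6 · 2/9 = 1/27, 1/6 · 3/7 = 1/14, 1/6 · 11/12 = 11/72, 1/4 · 5/12 = 5/48; these sum to 235/432.
Therefore the posterior P(urn E | data) = (5/48) / (235/432) = 9/47.

0.1915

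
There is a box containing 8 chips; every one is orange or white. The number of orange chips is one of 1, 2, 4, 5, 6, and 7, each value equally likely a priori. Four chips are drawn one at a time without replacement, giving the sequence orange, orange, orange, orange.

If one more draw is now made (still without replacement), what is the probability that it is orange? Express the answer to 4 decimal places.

0.6250

Under each hypothesis, the probability of the observed sequence is: P(data | r = 1) = (1/8)(0/7) = 0; P(data | r = 2) = (2/8)(1/7)(0/6) = 0; P(data | r = 4) = (4/8)(3/7)(2/6)(1/5) = 1/70; P(data | r = 5) = (5/8)(4/7)(3/6)(2/5) = 1/14; P(data | r = 6) = (6/8)(5/7)(4/6)(3/5) = 3/14; P(data | r = 7) = (7/8)(6/7)(5/6)(4/5) = 1/2.
The prior-weighted likelihoods are 1/6 · 0 = 0, 1/6 · 0 = 0, 1/6 · 1/70 = 1/420, 1/6 · 1/14 = 1/84, 1/6 · 3/14 = 1/28, 1/6 · 1/2 = 1/12; with total 2/15.
Dividing through by the total gives posterior P(r = 1 | data) = 0, P(r = 2 | data) = 0, P(r = 4 | data) = 1/56, P(r = 5 | data) = 5/56, P(r = 6 | data) = 15/56, P(r = 7 | data) = 5/8.
So P(orange next | data) = Σ P(orange next | H) P(H | data) = (0)(1/56) + (1/4)(5/56) + (1/2)(15/56) + (3/4)(5/8) = 5/8.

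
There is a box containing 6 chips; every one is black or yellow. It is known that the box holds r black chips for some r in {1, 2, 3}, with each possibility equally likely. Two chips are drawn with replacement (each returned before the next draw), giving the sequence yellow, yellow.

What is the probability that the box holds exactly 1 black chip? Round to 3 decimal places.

0.500

Compute the likelihood of the observed sequence for each case: P(data | r = 1) = (5/6)(5/6) = 25/36; P(data | r = 2) = (4/6)(4/6) = 4/9; P(data | r = 3) = (3/6)(3/6) = 1/4.
The prior-weighted likelihoods are 1/3 · 25/36 = 25/108, 1/3 · 4/9 = 4/27, 1/3 · 1/4 = 1/12; with total 25/54.
So P(r = 1 | data) = (25/108) / (25/54) = 1/2.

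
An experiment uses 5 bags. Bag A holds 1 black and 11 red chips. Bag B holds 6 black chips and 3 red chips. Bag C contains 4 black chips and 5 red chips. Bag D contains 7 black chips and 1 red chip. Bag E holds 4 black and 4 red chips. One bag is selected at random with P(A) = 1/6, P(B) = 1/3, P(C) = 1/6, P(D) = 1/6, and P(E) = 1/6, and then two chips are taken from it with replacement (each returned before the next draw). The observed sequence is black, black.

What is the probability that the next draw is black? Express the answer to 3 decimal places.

0.700

Under each hypothesis, the probability of the observed sequence is: P(data | bag A) = (1/12)(1/12) = 0.0069444; P(data | bag B) = (6/9)(6/9) = 0.44444; P(data | bag C) = (4/9)(4/9) = 0.19753; P(data | bag D) = (7/8)(7/8) = 0.76562; P(data | bag E) = (4/8)(4/8) = 0.25.
Weighting by the prior gives 1/6 · 0.0069444 = 0.0011574, 1/3 · 0.44444 = 0.14815, 1/6 · 0.19753 = 0.032922, 1/6 · 0.76562 = 0.1276, 1/6 · 0.25 = 0.041667; with total 0.3515.
The posterior is then P(bag A | data) = 0.0032928, P(bag B | data) = 0.42148, P(bag C | data) = 0.093661, P(bag D | data) = 0.36303, P(bag E | data) = 0.11854.
Averaging over the posterior, P(black next | data) = (1/12)(0.0032928) + (2/3)(0.42148) + (4/9)(0.093661) + (7/8)(0.36303) + (1/2)(0.11854) = 0.69981.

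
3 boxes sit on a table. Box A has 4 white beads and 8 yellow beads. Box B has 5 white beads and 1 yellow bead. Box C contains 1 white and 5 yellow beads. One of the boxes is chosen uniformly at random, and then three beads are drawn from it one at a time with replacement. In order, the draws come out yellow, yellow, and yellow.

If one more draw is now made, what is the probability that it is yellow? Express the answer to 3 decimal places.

The likelihood of the observed sequence under each hypothesis: P(data | box A) = (8/12)(8/12)(8/12) = 8/27; P(data | box B) = (1/6)(1/6)(1/6) = 1/216; P(data | box C) = (5/6)(5/6)(5/6) = 125/216.
The prior-weighted likelihoods are 1/3 · 8/27 = 8/81, 1/3 · 1/216 = 1/648, 1/3 · 125/216 = 125/648; summing to 95/324.
Dividing through by the total gives posterior P(box A | data) = 32/95, P(box B | data) = 1/190, P(box C | data) = 25/38.
Averaging over the posterior, P(yellow next | data) = (2/3)(32/95) + (1/6)(1/190) + (5/6)(25/38) = 147/190.

0.774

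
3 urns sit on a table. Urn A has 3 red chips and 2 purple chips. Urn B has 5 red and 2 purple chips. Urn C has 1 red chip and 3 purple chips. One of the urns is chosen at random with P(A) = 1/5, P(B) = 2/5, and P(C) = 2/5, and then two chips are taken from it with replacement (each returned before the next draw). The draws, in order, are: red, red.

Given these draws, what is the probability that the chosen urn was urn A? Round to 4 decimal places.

For each hypothesis, P(data | H) works out to: P(data | urn A) = (3/5)(3/5) = 0.36; P(data | urn B) = (5/7)(5/7) = 0.5102; P(data | urn C) = (1/4)(1/4) = 0.0625.
The prior-weighted likelihoods are 1/5 · 0.36 = 0.072, 2/5 · 0.5102 = 0.20408, 2/5 · 0.0625 = 0.025; these sum to 0.30108.
So P(urn A | data) = (0.072) / (0.30108) = 0.23914.

0.2391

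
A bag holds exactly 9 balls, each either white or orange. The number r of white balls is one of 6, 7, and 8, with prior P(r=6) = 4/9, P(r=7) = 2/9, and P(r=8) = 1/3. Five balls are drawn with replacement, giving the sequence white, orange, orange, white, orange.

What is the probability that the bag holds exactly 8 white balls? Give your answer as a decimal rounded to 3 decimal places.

Compute the likelihood of the observed sequence for each case: P(data | r = 6) = (6/9)(3/9)(3/9)(6/9)(3/9) = 0.016461; P(data | r = 7) = (7/9)(2/9)(2/9)(7/9)(2/9) = 0.0066386; P(data | r = 8) = (8/9)(1/9)(1/9)(8/9)(1/9) = 0.0010838.
The prior-weighted likelihoods are 4/9 · 0.016461 = 0.007316, 2/9 · 0.0066386 = 0.0014752, 1/3 · 0.0010838 = 0.00036128; summing to 0.0091525.
Therefore the posterior P(r = 8 | data) = (0.00036128) / (0.0091525) = 0.039474.

0.039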